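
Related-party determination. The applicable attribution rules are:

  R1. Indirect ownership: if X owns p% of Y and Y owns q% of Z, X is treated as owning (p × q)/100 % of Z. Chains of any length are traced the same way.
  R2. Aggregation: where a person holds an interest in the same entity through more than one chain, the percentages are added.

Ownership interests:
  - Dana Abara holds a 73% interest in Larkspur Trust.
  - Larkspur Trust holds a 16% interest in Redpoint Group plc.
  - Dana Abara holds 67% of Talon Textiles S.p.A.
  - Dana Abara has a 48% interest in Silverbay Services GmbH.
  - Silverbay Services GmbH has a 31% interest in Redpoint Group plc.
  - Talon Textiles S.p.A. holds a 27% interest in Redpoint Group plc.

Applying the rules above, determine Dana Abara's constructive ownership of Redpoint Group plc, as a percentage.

44.65%

Chain via Talon Textiles S.p.A. (R1): 67% × 27% = 18.09% of Redpoint Group plc.
Chain via Larkspur Trust (R1): 73% × 16% = 11.68% of Redpoint Group plc.
Chain via Silverbay Services GmbH (R1): 48% × 31% = 14.88% of Redpoint Group plc.
Aggregating (R2): 18.09% + 11.68% + 14.88% = 44.65%.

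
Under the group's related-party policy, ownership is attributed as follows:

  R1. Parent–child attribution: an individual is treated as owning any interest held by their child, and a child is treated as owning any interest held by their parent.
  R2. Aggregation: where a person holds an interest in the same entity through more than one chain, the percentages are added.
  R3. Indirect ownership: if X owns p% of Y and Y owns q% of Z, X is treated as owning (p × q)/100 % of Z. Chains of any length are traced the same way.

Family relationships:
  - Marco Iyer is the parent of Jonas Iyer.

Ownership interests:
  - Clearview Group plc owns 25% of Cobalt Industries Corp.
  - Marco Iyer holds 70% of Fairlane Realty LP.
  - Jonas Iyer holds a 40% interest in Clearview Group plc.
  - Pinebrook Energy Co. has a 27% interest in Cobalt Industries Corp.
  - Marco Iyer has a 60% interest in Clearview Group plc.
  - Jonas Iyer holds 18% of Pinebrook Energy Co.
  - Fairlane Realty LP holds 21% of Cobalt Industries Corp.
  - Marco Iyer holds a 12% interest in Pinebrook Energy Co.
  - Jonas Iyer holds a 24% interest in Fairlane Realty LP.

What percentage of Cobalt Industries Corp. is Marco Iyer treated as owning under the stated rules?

52.84%

By parent–child attribution (R1), Marco Iyer is treated as also owning Jonas Iyer's interest in Clearview Group plc, giving 60% + 40% = 100%.
By parent–child attribution (R1), Marco Iyer is treated as also owning Jonas Iyer's interest in Fairlane Realty LP, giving 70% + 24% = 94%.
By parent–child attribution (R1), Marco Iyer is treated as also owning Jonas Iyer's interest in Pinebrook Energy Co, giving 12% + 18% = 30%.
Chain via Clearview Group plc (R3): 100% × 25% = 25% of Cobalt Industries Corp.
Chain via Fairlane Realty LP (R3): 94% × 21% = 19.74% of Cobalt Industries Corp.
Chain via Pinebrook Energy Co. (R3): 30% × 27% = 8.1% of Cobalt Industries Corp.
Aggregating (R2): 25% + 19.74% + 8.1% = 52.84%.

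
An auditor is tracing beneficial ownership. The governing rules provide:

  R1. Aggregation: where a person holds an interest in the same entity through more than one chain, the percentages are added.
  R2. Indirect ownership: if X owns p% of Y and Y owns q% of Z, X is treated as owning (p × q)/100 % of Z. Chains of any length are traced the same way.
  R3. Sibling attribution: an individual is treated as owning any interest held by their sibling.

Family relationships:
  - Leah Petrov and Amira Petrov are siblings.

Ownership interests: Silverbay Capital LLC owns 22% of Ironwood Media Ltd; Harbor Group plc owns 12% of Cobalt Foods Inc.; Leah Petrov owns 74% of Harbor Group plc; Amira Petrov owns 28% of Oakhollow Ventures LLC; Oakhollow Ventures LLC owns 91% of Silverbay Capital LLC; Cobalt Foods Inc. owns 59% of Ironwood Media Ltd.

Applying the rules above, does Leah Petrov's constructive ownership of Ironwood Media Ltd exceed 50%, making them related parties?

By sibling attribution (R3), Leah Petrov is treated as owning Amira Petrov's 28% interest in Oakhollow Ventures LLC.
Chain via Harbor Group plc → Cobalt Foods Inc. (R2): 74% × 12% × 59% = 5.2392% of Ironwood Media Ltd.
Chain via Oakhollow Ventures LLC → Silverbay Capital LLC (R2): 28% × 91% × 22% = 5.6056% of Ironwood Media Ltd.
Aggregating (R1): 5.2392% + 5.6056% = 10.8448%.
10.8448% does not exceed the 50% threshold, so Leah is not a related party to Ironwood Media Ltd.

No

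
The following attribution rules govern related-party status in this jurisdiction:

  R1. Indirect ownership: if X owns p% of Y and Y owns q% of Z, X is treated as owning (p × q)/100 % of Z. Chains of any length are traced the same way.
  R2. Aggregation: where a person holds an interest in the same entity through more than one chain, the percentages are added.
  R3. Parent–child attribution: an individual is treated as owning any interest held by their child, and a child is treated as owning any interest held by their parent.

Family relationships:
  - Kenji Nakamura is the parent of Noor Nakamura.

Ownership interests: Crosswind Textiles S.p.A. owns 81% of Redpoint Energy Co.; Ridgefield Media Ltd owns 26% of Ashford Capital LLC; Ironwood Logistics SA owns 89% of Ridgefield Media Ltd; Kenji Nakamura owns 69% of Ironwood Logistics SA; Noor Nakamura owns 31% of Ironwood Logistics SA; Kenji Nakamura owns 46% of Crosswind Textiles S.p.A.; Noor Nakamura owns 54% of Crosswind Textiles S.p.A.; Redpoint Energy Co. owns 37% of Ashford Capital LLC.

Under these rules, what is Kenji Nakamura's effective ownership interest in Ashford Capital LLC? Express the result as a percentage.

53.11%

By parent–child attribution (R3), Kenji Nakamura is treated as also owning Noor Nakamura's interest in Crosswind Textiles S.p.A, giving 46% + 54% = 100%.
By parent–child attribution (R3), Kenji Nakamura is treated as also owning Noor Nakamura's interest in Ironwood Logistics SA, giving 69% + 31% = 100%.
Chain via Crosswind Textiles S.p.A. → Redpoint Energy Co. (R1): 100% × 81% × 37% = 29.97% of Ashford Capital LLC.
Chain via Ironwood Logistics SA → Ridgefield Media Ltd (R1): 100% × 89% × 26% = 23.14% of Ashford Capital LLC.
Aggregating (R2): 29.97% + 23.14% = 53.11%.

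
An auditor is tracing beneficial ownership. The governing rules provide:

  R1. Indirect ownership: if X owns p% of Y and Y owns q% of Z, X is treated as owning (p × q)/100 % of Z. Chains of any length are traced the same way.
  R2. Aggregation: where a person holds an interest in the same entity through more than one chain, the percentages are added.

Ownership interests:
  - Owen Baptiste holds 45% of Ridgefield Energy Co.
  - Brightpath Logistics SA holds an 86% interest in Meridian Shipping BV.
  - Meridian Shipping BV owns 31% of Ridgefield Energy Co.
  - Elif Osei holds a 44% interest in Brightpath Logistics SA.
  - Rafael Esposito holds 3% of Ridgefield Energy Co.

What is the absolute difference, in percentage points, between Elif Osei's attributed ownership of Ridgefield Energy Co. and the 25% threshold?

Chain via Brightpath Logistics SA → Meridian Shipping BV (R1): 44% × 86% × 31% = 11.7304% of Ridgefield Energy Co.
11.7304% falls short of the 25% threshold by 13.2696 percentage points.

13.2696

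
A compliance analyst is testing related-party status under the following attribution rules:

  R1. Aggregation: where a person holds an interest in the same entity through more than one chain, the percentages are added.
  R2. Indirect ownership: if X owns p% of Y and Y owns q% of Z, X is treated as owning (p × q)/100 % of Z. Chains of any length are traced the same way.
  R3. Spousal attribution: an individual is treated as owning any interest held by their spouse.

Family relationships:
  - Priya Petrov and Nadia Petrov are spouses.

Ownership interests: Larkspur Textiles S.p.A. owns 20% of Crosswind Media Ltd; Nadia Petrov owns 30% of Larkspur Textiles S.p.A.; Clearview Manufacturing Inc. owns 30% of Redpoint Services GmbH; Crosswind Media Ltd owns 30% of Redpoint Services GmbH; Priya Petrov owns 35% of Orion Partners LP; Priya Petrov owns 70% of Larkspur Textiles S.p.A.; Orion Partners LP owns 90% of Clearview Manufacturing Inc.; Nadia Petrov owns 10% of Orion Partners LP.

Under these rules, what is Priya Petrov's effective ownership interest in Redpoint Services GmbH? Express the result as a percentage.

18.15%

By spousal attribution (R3), Priya Petrov is treated as also owning Nadia Petrov's interest in Larkspur Textiles S.p.A, giving 70% + 30% = 100%.
By spousal attribution (R3), Priya Petrov is treated as also owning Nadia Petrov's interest in Orion Partners LP, giving 35% + 10% = 45%.
Chain via Larkspur Textiles S.p.A. → Crosswind Media Ltd (R2): 100% × 20% × 30% = 6% of Redpoint Services GmbH.
Chain via Orion Partners LP → Clearview Manufacturing Inc. (R2): 45% × 90% × 30% = 12.15% of Redpoint Services GmbH.
Aggregating (R1): 6% + 12.15% = 18.15%.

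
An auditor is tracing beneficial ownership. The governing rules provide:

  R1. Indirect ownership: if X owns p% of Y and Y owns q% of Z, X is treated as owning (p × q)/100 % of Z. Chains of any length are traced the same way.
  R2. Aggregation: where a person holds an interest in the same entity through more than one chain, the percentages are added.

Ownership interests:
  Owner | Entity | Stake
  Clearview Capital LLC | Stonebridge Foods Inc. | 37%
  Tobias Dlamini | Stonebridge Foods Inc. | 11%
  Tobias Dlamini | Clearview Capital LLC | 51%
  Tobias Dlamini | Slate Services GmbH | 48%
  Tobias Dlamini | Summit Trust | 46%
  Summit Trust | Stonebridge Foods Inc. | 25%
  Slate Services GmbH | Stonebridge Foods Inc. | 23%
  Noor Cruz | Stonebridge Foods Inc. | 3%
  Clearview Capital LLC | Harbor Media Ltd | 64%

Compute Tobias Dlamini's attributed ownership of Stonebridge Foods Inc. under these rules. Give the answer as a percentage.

52.41%

Chain via Summit Trust (R1): 46% × 25% = 11.5% of Stonebridge Foods Inc.
Chain via Slate Services GmbH (R1): 48% × 23% = 11.04% of Stonebridge Foods Inc.
Chain via Clearview Capital LLC (R1): 51% × 37% = 18.87% of Stonebridge Foods Inc.
Direct interest in Stonebridge Foods Inc: 11%.
Aggregating (R2): 11.5% + 11.04% + 18.87% + 11% = 52.41%.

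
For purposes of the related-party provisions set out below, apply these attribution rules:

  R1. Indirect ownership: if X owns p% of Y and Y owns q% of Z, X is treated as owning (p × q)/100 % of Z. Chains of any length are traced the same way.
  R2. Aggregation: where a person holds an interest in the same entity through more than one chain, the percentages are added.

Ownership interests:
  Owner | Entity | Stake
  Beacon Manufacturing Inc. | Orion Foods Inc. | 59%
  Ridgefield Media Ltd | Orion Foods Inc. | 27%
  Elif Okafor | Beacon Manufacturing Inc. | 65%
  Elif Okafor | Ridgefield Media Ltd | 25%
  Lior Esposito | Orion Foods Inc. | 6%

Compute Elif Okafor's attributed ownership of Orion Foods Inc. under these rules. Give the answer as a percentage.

Chain via Beacon Manufacturing Inc. (R1): 65% × 59% = 38.35% of Orion Foods Inc.
Chain via Ridgefield Media Ltd (R1): 25% × 27% = 6.75% of Orion Foods Inc.
Aggregating (R2): 38.35% + 6.75% = 45.1%.

45.1%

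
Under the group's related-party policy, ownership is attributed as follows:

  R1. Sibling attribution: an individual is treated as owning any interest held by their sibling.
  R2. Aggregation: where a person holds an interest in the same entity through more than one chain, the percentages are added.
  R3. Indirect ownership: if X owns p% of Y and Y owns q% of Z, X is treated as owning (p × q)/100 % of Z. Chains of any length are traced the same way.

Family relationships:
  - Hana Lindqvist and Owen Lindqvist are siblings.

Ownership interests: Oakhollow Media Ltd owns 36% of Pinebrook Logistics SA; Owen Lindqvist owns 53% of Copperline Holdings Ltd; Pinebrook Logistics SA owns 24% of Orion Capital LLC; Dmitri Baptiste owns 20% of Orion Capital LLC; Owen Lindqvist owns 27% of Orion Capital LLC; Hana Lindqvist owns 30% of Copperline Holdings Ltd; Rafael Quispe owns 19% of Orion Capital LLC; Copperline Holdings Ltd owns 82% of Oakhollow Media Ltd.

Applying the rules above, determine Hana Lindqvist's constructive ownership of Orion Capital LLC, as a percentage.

32.880384%

By sibling attribution (R1), Hana Lindqvist is treated as also owning Owen Lindqvist's interest in Copperline Holdings Ltd, giving 30% + 53% = 83%.
By sibling attribution (R1), Hana Lindqvist is treated as owning Owen Lindqvist's 27% interest in Orion Capital LLC.
Chain via Copperline Holdings Ltd → Oakhollow Media Ltd → Pinebrook Logistics SA (R3): 83% × 82% × 36% × 24% = 5.880384% of Orion Capital LLC.
Direct interest in Orion Capital LLC: 27%.
Aggregating (R2): 5.880384% + 27% = 32.880384%.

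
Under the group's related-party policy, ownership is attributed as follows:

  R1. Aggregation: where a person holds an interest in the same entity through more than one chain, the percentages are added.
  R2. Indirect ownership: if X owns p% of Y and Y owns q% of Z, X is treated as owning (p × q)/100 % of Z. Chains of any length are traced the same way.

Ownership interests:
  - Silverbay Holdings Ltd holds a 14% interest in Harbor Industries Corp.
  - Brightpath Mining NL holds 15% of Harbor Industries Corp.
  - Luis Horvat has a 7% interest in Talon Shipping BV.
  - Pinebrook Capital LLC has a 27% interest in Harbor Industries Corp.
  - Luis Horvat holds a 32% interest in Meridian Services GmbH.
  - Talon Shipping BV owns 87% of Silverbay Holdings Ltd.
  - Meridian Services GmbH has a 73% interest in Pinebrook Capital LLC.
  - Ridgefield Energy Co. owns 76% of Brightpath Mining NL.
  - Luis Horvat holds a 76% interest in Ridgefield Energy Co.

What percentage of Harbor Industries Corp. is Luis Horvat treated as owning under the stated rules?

Chain via Meridian Services GmbH → Pinebrook Capital LLC (R2): 32% × 73% × 27% = 6.3072% of Harbor Industries Corp.
Chain via Ridgefield Energy Co. → Brightpath Mining NL (R2): 76% × 76% × 15% = 8.664% of Harbor Industries Corp.
Chain via Talon Shipping BV → Silverbay Holdings Ltd (R2): 7% × 87% × 14% = 0.8526% of Harbor Industries Corp.
Aggregating (R1): 6.3072% + 8.664% + 0.8526% = 15.8238%.

15.8238%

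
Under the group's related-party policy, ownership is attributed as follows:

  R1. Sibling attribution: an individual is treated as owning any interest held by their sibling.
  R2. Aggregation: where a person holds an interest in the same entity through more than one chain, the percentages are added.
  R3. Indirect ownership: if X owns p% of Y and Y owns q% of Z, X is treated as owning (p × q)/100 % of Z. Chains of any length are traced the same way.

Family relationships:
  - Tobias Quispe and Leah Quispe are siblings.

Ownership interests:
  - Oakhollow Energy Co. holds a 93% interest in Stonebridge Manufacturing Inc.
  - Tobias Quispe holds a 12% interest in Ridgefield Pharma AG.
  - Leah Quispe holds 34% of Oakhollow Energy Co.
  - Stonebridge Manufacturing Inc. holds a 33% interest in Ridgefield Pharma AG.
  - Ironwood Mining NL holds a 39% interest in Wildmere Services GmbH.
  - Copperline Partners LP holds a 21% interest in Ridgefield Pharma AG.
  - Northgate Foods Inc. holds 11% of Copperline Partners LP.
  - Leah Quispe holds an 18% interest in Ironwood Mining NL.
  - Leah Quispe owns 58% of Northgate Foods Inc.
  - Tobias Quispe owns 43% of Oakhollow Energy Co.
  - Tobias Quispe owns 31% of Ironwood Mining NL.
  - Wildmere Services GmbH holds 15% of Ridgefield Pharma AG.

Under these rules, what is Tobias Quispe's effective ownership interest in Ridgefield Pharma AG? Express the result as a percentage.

39.8376%

By sibling attribution (R1), Tobias Quispe is treated as also owning Leah Quispe's interest in Ironwood Mining NL, giving 31% + 18% = 49%.
By sibling attribution (R1), Tobias Quispe is treated as also owning Leah Quispe's interest in Oakhollow Energy Co, giving 43% + 34% = 77%.
By sibling attribution (R1), Tobias Quispe is treated as owning Leah Quispe's 58% interest in Northgate Foods Inc.
Chain via Ironwood Mining NL → Wildmere Services GmbH (R3): 49% × 39% × 15% = 2.8665% of Ridgefield Pharma AG.
Chain via Oakhollow Energy Co. → Stonebridge Manufacturing Inc. (R3): 77% × 93% × 33% = 23.6313% of Ridgefield Pharma AG.
Direct interest in Ridgefield Pharma AG: 12%.
Chain via Northgate Foods Inc. → Copperline Partners LP (R3): 58% × 11% × 21% = 1.3398% of Ridgefield Pharma AG.
Aggregating (R2): 2.8665% + 23.6313% + 12% + 1.3398% = 39.8376%.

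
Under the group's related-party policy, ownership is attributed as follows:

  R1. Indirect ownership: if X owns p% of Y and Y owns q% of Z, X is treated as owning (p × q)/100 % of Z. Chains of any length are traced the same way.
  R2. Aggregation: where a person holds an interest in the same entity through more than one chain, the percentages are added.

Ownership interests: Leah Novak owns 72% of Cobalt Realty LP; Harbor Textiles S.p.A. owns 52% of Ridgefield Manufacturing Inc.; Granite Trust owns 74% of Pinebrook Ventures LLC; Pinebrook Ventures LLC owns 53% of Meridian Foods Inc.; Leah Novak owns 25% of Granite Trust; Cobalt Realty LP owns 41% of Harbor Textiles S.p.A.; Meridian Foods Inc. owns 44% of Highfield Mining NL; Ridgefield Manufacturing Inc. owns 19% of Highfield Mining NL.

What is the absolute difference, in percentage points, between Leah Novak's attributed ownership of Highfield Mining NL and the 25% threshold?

Chain via Granite Trust → Pinebrook Ventures LLC → Meridian Foods Inc. (R1): 25% × 74% × 53% × 44% = 4.3142% of Highfield Mining NL.
Chain via Cobalt Realty LP → Harbor Textiles S.p.A. → Ridgefield Manufacturing Inc. (R1): 72% × 41% × 52% × 19% = 2.916576% of Highfield Mining NL.
Aggregating (R2): 4.3142% + 2.916576% = 7.230776%.
7.230776% falls short of the 25% threshold by 17.769224 percentage points.

17.769224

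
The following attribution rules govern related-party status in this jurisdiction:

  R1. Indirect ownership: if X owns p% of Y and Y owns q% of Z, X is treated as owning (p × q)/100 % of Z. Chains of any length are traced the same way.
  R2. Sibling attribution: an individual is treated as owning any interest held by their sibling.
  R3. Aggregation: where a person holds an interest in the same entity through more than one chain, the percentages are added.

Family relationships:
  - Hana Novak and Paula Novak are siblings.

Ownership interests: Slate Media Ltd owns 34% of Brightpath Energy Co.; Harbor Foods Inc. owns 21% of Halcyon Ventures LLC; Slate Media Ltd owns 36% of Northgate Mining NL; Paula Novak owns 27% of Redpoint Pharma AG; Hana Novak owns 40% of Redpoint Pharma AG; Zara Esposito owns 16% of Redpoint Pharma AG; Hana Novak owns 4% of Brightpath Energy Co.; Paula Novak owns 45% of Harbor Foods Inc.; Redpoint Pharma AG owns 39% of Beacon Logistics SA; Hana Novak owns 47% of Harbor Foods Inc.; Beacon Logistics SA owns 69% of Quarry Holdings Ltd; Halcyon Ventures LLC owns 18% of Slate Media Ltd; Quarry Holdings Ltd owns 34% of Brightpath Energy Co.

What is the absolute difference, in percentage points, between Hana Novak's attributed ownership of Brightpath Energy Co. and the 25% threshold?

13.687518

By sibling attribution (R2), Hana Novak is treated as also owning Paula Novak's interest in Harbor Foods Inc, giving 47% + 45% = 92%.
By sibling attribution (R2), Hana Novak is treated as also owning Paula Novak's interest in Redpoint Pharma AG, giving 40% + 27% = 67%.
Chain via Harbor Foods Inc. → Halcyon Ventures LLC → Slate Media Ltd (R1): 92% × 21% × 18% × 34% = 1.182384% of Brightpath Energy Co.
Chain via Redpoint Pharma AG → Beacon Logistics SA → Quarry Holdings Ltd (R1): 67% × 39% × 69% × 34% = 6.130098% of Brightpath Energy Co.
Direct interest in Brightpath Energy Co: 4%.
Aggregating (R3): 1.182384% + 6.130098% + 4% = 11.312482%.
11.312482% falls short of the 25% threshold by 13.687518 percentage points.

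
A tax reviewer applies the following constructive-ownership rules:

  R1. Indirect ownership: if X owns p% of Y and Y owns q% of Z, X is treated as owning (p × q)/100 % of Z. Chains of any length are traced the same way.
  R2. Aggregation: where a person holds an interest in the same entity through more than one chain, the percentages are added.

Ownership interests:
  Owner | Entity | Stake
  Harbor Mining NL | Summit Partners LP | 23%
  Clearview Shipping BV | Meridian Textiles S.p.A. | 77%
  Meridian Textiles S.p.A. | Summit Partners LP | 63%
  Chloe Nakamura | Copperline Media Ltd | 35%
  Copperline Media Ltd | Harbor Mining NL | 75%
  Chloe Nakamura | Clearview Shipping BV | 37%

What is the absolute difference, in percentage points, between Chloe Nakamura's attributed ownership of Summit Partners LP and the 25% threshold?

Chain via Copperline Media Ltd → Harbor Mining NL (R1): 35% × 75% × 23% = 6.0375% of Summit Partners LP.
Chain via Clearview Shipping BV → Meridian Textiles S.p.A. (R1): 37% × 77% × 63% = 17.9487% of Summit Partners LP.
Aggregating (R2): 6.0375% + 17.9487% = 23.9862%.
23.9862% falls short of the 25% threshold by 1.0138 percentage points.

1.0138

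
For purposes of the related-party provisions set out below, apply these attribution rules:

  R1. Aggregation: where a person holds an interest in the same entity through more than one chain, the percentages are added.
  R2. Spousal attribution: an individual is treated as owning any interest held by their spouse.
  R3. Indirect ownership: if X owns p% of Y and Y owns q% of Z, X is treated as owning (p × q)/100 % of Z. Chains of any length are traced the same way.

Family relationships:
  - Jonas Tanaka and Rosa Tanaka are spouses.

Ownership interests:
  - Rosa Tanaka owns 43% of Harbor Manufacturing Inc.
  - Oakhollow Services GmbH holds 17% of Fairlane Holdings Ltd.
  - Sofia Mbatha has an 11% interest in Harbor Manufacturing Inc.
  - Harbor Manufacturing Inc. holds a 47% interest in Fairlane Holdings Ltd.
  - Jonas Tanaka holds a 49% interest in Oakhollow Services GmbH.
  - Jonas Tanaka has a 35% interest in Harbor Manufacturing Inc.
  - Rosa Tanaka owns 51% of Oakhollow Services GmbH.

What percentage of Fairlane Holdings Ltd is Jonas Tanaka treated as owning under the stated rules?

By spousal attribution (R2), Jonas Tanaka is treated as also owning Rosa Tanaka's interest in Harbor Manufacturing Inc, giving 35% + 43% = 78%.
By spousal attribution (R2), Jonas Tanaka is treated as also owning Rosa Tanaka's interest in Oakhollow Services GmbH, giving 49% + 51% = 100%.
Chain via Harbor Manufacturing Inc. (R3): 78% × 47% = 36.66% of Fairlane Holdings Ltd.
Chain via Oakhollow Services GmbH (R3): 100% × 17% = 17% of Fairlane Holdings Ltd.
Aggregating (R1): 36.66% + 17% = 53.66%.

53.66%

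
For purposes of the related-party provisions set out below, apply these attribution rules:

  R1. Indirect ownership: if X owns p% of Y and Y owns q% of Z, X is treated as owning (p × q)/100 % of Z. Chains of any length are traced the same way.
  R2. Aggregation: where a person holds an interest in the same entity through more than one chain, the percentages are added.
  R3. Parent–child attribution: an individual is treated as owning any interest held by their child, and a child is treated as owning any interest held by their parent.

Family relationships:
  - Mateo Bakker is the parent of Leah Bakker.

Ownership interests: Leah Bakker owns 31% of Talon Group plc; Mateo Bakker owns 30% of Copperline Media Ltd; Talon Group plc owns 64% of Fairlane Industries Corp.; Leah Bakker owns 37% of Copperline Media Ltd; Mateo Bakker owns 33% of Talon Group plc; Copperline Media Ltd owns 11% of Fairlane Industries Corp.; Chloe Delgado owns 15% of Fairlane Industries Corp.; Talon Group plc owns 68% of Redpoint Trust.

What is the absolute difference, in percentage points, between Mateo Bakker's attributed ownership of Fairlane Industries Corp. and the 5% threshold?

43.33

By parent–child attribution (R3), Mateo Bakker is treated as also owning Leah Bakker's interest in Copperline Media Ltd, giving 30% + 37% = 67%.
By parent–child attribution (R3), Mateo Bakker is treated as also owning Leah Bakker's interest in Talon Group plc, giving 33% + 31% = 64%.
Chain via Copperline Media Ltd (R1): 67% × 11% = 7.37% of Fairlane Industries Corp.
Chain via Talon Group plc (R1): 64% × 64% = 40.96% of Fairlane Industries Corp.
Aggregating (R2): 7.37% + 40.96% = 48.33%.
48.33% exceeds the 5% threshold by 43.33 percentage points.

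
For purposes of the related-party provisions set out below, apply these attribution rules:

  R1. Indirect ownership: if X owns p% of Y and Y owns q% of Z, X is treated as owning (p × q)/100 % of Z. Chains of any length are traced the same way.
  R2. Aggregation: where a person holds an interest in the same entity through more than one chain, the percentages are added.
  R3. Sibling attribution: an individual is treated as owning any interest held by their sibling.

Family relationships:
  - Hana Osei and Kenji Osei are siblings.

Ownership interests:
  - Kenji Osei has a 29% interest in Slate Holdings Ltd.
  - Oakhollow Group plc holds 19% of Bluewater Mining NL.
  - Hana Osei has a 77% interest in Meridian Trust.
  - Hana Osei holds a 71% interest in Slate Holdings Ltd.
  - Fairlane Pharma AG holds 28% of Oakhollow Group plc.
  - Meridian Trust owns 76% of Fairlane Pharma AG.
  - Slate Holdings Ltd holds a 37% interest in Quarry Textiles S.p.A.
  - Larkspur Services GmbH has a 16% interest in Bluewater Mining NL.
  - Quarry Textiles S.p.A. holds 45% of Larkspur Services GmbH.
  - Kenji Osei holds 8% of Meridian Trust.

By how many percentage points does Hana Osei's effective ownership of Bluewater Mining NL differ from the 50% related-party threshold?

43.89928

By sibling attribution (R3), Hana Osei is treated as also owning Kenji Osei's interest in Meridian Trust, giving 77% + 8% = 85%.
By sibling attribution (R3), Hana Osei is treated as also owning Kenji Osei's interest in Slate Holdings Ltd, giving 71% + 29% = 100%.
Chain via Meridian Trust → Fairlane Pharma AG → Oakhollow Group plc (R1): 85% × 76% × 28% × 19% = 3.43672% of Bluewater Mining NL.
Chain via Slate Holdings Ltd → Quarry Textiles S.p.A. → Larkspur Services GmbH (R1): 100% × 37% × 45% × 16% = 2.664% of Bluewater Mining NL.
Aggregating (R2): 3.43672% + 2.664% = 6.10072%.
6.10072% falls short of the 50% threshold by 43.89928 percentage points.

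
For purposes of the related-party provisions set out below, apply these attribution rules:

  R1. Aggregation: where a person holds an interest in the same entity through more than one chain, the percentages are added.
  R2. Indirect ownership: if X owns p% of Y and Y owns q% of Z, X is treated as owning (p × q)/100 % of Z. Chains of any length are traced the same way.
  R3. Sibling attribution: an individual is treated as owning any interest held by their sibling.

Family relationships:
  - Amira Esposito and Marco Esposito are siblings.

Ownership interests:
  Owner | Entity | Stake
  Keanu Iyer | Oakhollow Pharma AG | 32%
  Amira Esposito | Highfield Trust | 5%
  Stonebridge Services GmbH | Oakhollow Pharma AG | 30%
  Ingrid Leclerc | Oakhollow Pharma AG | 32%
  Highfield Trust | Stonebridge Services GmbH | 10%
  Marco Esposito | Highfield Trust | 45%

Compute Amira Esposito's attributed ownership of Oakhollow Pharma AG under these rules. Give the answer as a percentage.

1.5%

By sibling attribution (R3), Amira Esposito is treated as also owning Marco Esposito's interest in Highfield Trust, giving 5% + 45% = 50%.
Chain via Highfield Trust → Stonebridge Services GmbH (R2): 50% × 10% × 30% = 1.5% of Oakhollow Pharma AG.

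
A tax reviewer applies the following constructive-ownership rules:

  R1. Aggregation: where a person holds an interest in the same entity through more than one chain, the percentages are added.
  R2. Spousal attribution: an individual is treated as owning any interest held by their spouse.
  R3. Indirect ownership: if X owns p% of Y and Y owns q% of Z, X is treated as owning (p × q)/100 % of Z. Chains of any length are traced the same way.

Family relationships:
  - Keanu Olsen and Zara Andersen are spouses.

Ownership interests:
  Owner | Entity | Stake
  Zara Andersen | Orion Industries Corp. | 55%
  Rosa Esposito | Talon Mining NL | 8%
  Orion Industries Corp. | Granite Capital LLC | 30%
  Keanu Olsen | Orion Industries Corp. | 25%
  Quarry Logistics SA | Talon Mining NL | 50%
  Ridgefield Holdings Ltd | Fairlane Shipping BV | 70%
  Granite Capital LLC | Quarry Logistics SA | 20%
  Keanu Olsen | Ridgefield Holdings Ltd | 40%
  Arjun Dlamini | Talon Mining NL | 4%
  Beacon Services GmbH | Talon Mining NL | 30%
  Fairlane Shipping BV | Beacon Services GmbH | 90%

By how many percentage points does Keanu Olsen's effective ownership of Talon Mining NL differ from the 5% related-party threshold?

By spousal attribution (R2), Keanu Olsen is treated as also owning Zara Andersen's interest in Orion Industries Corp, giving 25% + 55% = 80%.
Chain via Ridgefield Holdings Ltd → Fairlane Shipping BV → Beacon Services GmbH (R3): 40% × 70% × 90% × 30% = 7.56% of Talon Mining NL.
Chain via Orion Industries Corp. → Granite Capital LLC → Quarry Logistics SA (R3): 80% × 30% × 20% × 50% = 2.4% of Talon Mining NL.
Aggregating (R1): 7.56% + 2.4% = 9.96%.
9.96% exceeds the 5% threshold by 4.96 percentage points.

4.96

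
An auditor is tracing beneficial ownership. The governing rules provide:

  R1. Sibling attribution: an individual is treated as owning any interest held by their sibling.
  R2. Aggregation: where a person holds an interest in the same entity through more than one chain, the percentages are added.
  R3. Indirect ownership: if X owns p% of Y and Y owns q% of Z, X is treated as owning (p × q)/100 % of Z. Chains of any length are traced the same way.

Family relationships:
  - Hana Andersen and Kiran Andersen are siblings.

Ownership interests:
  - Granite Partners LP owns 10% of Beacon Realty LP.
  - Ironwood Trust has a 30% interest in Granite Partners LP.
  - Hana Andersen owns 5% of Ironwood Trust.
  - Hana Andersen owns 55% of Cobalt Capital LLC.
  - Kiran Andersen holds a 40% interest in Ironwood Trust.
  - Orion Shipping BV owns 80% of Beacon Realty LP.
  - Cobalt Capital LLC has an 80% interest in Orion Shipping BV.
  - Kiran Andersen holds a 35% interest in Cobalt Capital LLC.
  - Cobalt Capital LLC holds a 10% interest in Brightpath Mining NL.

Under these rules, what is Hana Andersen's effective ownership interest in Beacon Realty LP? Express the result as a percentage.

By sibling attribution (R1), Hana Andersen is treated as also owning Kiran Andersen's interest in Cobalt Capital LLC, giving 55% + 35% = 90%.
By sibling attribution (R1), Hana Andersen is treated as also owning Kiran Andersen's interest in Ironwood Trust, giving 5% + 40% = 45%.
Chain via Cobalt Capital LLC → Orion Shipping BV (R3): 90% × 80% × 80% = 57.6% of Beacon Realty LP.
Chain via Ironwood Trust → Granite Partners LP (R3): 45% × 30% × 10% = 1.35% of Beacon Realty LP.
Aggregating (R2): 57.6% + 1.35% = 58.95%.

58.95%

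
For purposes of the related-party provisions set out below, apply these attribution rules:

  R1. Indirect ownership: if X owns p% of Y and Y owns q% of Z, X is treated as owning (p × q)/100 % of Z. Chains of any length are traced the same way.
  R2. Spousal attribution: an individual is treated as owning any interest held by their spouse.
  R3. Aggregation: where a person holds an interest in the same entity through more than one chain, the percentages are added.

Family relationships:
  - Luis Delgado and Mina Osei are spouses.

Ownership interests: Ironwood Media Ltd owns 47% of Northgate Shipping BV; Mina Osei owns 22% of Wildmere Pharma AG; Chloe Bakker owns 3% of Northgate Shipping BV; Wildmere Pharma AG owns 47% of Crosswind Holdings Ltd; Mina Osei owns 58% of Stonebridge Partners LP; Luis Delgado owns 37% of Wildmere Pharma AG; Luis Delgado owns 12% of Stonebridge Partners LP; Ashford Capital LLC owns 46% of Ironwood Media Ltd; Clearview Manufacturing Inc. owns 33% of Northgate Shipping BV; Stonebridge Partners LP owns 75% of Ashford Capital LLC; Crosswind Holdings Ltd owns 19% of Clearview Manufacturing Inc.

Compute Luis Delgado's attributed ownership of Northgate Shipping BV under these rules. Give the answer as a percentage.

By spousal attribution (R2), Luis Delgado is treated as also owning Mina Osei's interest in Wildmere Pharma AG, giving 37% + 22% = 59%.
By spousal attribution (R2), Luis Delgado is treated as also owning Mina Osei's interest in Stonebridge Partners LP, giving 12% + 58% = 70%.
Chain via Wildmere Pharma AG → Crosswind Holdings Ltd → Clearview Manufacturing Inc. (R1): 59% × 47% × 19% × 33% = 1.738671% of Northgate Shipping BV.
Chain via Stonebridge Partners LP → Ashford Capital LLC → Ironwood Media Ltd (R1): 70% × 75% × 46% × 47% = 11.3505% of Northgate Shipping BV.
Aggregating (R3): 1.738671% + 11.3505% = 13.089171%.

13.089171%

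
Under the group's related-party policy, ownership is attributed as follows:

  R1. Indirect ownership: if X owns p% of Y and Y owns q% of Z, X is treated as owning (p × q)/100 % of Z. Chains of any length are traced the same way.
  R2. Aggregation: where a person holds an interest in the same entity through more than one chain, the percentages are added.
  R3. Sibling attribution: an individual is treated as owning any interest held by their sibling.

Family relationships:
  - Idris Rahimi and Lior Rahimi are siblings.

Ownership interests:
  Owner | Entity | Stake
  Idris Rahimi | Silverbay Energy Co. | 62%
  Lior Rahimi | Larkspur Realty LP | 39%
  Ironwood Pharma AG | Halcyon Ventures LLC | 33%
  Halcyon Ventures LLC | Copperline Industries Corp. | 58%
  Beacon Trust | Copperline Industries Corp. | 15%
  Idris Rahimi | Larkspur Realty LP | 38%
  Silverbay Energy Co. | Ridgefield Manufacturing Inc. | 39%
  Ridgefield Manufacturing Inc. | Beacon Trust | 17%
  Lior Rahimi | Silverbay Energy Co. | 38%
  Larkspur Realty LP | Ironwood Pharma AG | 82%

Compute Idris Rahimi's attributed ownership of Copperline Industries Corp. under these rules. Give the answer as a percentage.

13.079496%

By sibling attribution (R3), Idris Rahimi is treated as also owning Lior Rahimi's interest in Silverbay Energy Co, giving 62% + 38% = 100%.
By sibling attribution (R3), Idris Rahimi is treated as also owning Lior Rahimi's interest in Larkspur Realty LP, giving 38% + 39% = 77%.
Chain via Silverbay Energy Co. → Ridgefield Manufacturing Inc. → Beacon Trust (R1): 100% × 39% × 17% × 15% = 0.9945% of Copperline Industries Corp.
Chain via Larkspur Realty LP → Ironwood Pharma AG → Halcyon Ventures LLC (R1): 77% × 82% × 33% × 58% = 12.084996% of Copperline Industries Corp.
Aggregating (R2): 0.9945% + 12.084996% = 13.079496%.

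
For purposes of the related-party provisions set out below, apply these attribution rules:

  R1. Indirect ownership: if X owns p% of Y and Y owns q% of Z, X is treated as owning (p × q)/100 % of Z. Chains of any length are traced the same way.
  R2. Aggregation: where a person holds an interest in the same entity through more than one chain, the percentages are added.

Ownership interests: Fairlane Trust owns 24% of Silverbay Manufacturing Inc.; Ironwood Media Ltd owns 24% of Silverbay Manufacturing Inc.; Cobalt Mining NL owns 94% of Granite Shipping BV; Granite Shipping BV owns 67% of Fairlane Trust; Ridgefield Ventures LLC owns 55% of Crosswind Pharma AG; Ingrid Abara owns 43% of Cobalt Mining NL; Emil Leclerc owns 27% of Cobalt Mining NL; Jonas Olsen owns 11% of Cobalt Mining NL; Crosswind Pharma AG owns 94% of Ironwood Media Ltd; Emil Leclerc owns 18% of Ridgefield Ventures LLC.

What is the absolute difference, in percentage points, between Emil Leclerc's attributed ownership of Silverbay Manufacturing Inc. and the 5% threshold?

1.314544

Chain via Cobalt Mining NL → Granite Shipping BV → Fairlane Trust (R1): 27% × 94% × 67% × 24% = 4.081104% of Silverbay Manufacturing Inc.
Chain via Ridgefield Ventures LLC → Crosswind Pharma AG → Ironwood Media Ltd (R1): 18% × 55% × 94% × 24% = 2.23344% of Silverbay Manufacturing Inc.
Aggregating (R2): 4.081104% + 2.23344% = 6.314544%.
6.314544% exceeds the 5% threshold by 1.314544 percentage points.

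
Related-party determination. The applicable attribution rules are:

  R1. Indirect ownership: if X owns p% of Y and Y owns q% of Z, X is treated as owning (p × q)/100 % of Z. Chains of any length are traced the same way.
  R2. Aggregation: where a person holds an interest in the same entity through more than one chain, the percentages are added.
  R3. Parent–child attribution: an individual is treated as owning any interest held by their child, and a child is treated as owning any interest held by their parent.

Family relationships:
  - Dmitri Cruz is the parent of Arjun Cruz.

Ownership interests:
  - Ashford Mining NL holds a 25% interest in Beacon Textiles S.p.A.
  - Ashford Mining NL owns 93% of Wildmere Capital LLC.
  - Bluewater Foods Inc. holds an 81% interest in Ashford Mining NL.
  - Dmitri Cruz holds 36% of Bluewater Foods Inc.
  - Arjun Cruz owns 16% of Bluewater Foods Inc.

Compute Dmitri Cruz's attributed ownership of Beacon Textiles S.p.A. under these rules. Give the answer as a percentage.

10.53%

By parent–child attribution (R3), Dmitri Cruz is treated as also owning Arjun Cruz's interest in Bluewater Foods Inc, giving 36% + 16% = 52%.
Chain via Bluewater Foods Inc. → Ashford Mining NL (R1): 52% × 81% × 25% = 10.53% of Beacon Textiles S.p.A.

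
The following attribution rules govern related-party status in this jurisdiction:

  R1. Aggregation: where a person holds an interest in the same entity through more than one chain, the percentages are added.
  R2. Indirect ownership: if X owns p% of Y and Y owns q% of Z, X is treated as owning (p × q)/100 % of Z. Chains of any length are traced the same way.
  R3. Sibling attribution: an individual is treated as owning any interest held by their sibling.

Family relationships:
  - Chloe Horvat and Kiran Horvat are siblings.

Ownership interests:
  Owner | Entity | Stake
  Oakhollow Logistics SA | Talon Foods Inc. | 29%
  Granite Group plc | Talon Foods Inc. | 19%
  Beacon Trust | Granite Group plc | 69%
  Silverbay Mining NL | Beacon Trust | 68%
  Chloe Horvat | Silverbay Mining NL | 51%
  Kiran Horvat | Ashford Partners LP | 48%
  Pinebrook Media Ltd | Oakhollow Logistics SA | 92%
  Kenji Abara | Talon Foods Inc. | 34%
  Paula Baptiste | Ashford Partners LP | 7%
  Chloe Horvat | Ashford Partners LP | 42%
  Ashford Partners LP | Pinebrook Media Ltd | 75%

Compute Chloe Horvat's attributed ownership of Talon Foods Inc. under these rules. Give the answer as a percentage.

22.555548%

By sibling attribution (R3), Chloe Horvat is treated as also owning Kiran Horvat's interest in Ashford Partners LP, giving 42% + 48% = 90%.
Chain via Silverbay Mining NL → Beacon Trust → Granite Group plc (R2): 51% × 68% × 69% × 19% = 4.546548% of Talon Foods Inc.
Chain via Ashford Partners LP → Pinebrook Media Ltd → Oakhollow Logistics SA (R2): 90% × 75% × 92% × 29% = 18.009% of Talon Foods Inc.
Aggregating (R1): 4.546548% + 18.009% = 22.555548%.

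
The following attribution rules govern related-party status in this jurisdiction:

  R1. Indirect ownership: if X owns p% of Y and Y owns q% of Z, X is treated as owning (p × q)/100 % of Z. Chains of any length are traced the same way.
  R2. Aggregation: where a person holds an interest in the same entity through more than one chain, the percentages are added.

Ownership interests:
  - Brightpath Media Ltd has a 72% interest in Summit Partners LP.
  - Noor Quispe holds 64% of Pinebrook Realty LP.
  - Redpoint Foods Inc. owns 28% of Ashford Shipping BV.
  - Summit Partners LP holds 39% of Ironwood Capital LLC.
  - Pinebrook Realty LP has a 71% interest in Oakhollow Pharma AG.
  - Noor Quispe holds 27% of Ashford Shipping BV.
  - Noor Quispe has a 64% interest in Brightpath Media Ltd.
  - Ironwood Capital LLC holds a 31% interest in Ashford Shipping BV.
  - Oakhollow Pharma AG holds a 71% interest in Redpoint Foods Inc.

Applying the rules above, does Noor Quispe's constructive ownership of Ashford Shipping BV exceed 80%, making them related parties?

Chain via Brightpath Media Ltd → Summit Partners LP → Ironwood Capital LLC (R1): 64% × 72% × 39% × 31% = 5.571072% of Ashford Shipping BV.
Chain via Pinebrook Realty LP → Oakhollow Pharma AG → Redpoint Foods Inc. (R1): 64% × 71% × 71% × 28% = 9.033472% of Ashford Shipping BV.
Direct interest in Ashford Shipping BV: 27%.
Aggregating (R2): 5.571072% + 9.033472% + 27% = 41.604544%.
41.604544% does not exceed the 80% threshold, so Noor is not a related party to Ashford Shipping BV.

No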